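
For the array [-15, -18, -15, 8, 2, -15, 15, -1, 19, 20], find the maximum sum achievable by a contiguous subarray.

Using Kadane's algorithm on [-15, -18, -15, 8, 2, -15, 15, -1, 19, 20]:

Scanning through the array:
Position 1 (value -18): max_ending_here = -18, max_so_far = -15
Position 2 (value -15): max_ending_here = -15, max_so_far = -15
Position 3 (value 8): max_ending_here = 8, max_so_far = 8
Position 4 (value 2): max_ending_here = 10, max_so_far = 10
Position 5 (value -15): max_ending_here = -5, max_so_far = 10
Position 6 (value 15): max_ending_here = 15, max_so_far = 15
Position 7 (value -1): max_ending_here = 14, max_so_far = 15
Position 8 (value 19): max_ending_here = 33, max_so_far = 33
Position 9 (value 20): max_ending_here = 53, max_so_far = 53

Maximum subarray: [15, -1, 19, 20]
Maximum sum: 53

The maximum subarray is [15, -1, 19, 20] with sum 53. This subarray runs from index 6 to index 9.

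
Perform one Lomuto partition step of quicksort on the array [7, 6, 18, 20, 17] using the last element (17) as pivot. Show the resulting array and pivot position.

Lomuto partition with pivot = 17:

Initial array: [7, 6, 18, 20, 17]

arr[0]=7 <= 17: swap with position 0, array becomes [7, 6, 18, 20, 17]
arr[1]=6 <= 17: swap with position 1, array becomes [7, 6, 18, 20, 17]
arr[2]=18 > 17: no swap
arr[3]=20 > 17: no swap

Place pivot at position 2: [7, 6, 17, 20, 18]
Pivot position: 2

After partitioning with pivot 17, the array becomes [7, 6, 17, 20, 18]. The pivot is placed at index 2. All elements to the left of the pivot are <= 17, and all elements to the right are > 17.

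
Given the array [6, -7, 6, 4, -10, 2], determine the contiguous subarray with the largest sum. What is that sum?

Using Kadane's algorithm on [6, -7, 6, 4, -10, 2]:

Scanning through the array:
Position 1 (value -7): max_ending_here = -1, max_so_far = 6
Position 2 (value 6): max_ending_here = 6, max_so_far = 6
Position 3 (value 4): max_ending_here = 10, max_so_far = 10
Position 4 (value -10): max_ending_here = 0, max_so_far = 10
Position 5 (value 2): max_ending_here = 2, max_so_far = 10

Maximum subarray: [6, 4]
Maximum sum: 10

The maximum subarray is [6, 4] with sum 10. This subarray runs from index 2 to index 3.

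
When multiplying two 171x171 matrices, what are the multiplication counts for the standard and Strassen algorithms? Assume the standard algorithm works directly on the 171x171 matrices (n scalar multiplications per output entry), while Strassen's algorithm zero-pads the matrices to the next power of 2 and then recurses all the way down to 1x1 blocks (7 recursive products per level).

Matrix multiplication for 171x171 matrices:

Strassen's algorithm requires power-of-2 dimensions. Pad 171x171 to 256x256 (next power of 2).

Standard algorithm: 171^3 = 5000211 multiplications
Strassen's algorithm: 7^(log2(256)) = 7^8 = 5764801 multiplications
Difference: 5000211 - 5764801 = -764590 (Strassen uses MORE here due to padding overhead — for small or just-over-power-of-2 n, padding can outweigh the per-level savings)

Standard: 5000211 multiplications (171^3). Strassen: 5764801 multiplications (7^8, after padding to 256x256). Strassen reduces 8 recursive multiplications to 7 at each level.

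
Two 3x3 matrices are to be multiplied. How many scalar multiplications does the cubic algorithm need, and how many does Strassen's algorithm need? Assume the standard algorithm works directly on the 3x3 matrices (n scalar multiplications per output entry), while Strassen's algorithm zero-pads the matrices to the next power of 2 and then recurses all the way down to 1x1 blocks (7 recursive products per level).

Matrix multiplication for 3x3 matrices:

Strassen's algorithm requires power-of-2 dimensions. Pad 3x3 to 4x4 (next power of 2).

Standard algorithm: 3^3 = 27 multiplications
Strassen's algorithm: 7^(log2(4)) = 7^2 = 49 multiplications
Difference: 27 - 49 = -22 (Strassen uses MORE here due to padding overhead — for small or just-over-power-of-2 n, padding can outweigh the per-level savings)

Standard: 27 multiplications (3^3). Strassen: 49 multiplications (7^2, after padding to 4x4). Strassen reduces 8 recursive multiplications to 7 at each level.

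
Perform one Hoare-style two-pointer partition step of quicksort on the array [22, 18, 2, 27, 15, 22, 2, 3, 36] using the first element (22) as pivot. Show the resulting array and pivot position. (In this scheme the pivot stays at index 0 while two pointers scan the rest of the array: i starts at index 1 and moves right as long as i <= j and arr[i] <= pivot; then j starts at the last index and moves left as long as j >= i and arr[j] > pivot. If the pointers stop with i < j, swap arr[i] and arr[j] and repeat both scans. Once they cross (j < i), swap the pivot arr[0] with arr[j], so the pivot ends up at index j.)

Hoare-style two-pointer partition with pivot = 22:

Initial array: [22, 18, 2, 27, 15, 22, 2, 3, 36]

Pointers start at i = 1, j = 8.
i stops at index 3 (arr[3]=27 > 22), j stops at index 7 (arr[7]=3 <= 22): swap arr[3] and arr[7], array becomes [22, 18, 2, 3, 15, 22, 2, 27, 36]
i ends at 7, j ends at 6: the pointers have crossed (j < i), so scanning stops.

Swap pivot arr[0] with arr[6] to place pivot at position 6: [2, 18, 2, 3, 15, 22, 22, 27, 36]
Pivot position: 6

After partitioning with pivot 22, the array becomes [2, 18, 2, 3, 15, 22, 22, 27, 36]. The pivot is placed at index 6. All elements to the left of the pivot are <= 22, and all elements to the right are > 22.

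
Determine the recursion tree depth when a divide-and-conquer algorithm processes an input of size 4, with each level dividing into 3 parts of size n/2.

For divide and conquer with division factor 2:

Problem sizes at each level:
Level 0: 4
Level 1: 2
Level 2: 1

The root is level 0 and the size-1 base case is level 2 (the tree spans levels 0 through 2, i.e. 3 levels counting the root), so the depth is the number of divisions: log_2(4) = 2

The recursion tree depth is log_2(4) = 2. At each level, the problem size is divided by 2, so it takes 2 divisions to reduce to a base case of size 1. The algorithm makes 3 recursive calls at each level.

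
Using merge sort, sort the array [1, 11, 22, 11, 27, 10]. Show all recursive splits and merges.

Merge sort trace:

Split: [1, 11, 22, 11, 27, 10] -> [1, 11, 22] and [11, 27, 10]
  Split: [1, 11, 22] -> [1] and [11, 22]
    Split: [11, 22] -> [11] and [22]
    Merge: [11] + [22] -> [11, 22]
  Merge: [1] + [11, 22] -> [1, 11, 22]
  Split: [11, 27, 10] -> [11] and [27, 10]
    Split: [27, 10] -> [27] and [10]
    Merge: [27] + [10] -> [10, 27]
  Merge: [11] + [10, 27] -> [10, 11, 27]
Merge: [1, 11, 22] + [10, 11, 27] -> [1, 10, 11, 11, 22, 27]

Final sorted array: [1, 10, 11, 11, 22, 27]

The merge sort proceeds by recursively splitting the array and merging sorted halves.
After all merges, the sorted array is [1, 10, 11, 11, 22, 27].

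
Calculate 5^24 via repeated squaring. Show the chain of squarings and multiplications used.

Computing 5^24 by squaring (build up from 5^1; each line after the first costs one multiplication):

5^1 = 5
5^2 = (5^1)^2 = 5^2 = 25
5^3 = 5 * 5^2 = 5 * 25 = 125
5^6 = (5^3)^2 = 125^2 = 15625
5^12 = (5^6)^2 = 15625^2 = 244140625
5^24 = (5^12)^2 = 244140625^2 = 59604644775390625

Result: 59604644775390625
Multiplications needed: 5 (5 lines after 5^1)

5^24 = 59604644775390625. Using exponentiation by squaring, this requires 5 multiplications. The key idea: if the exponent is even, square the half-power; if odd, multiply by the base once.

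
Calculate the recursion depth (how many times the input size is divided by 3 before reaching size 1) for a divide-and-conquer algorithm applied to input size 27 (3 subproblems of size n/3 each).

For divide and conquer with division factor 3:

Problem sizes at each level:
Level 0: 27
Level 1: 9
Level 2: 3
Level 3: 1

The root is level 0 and the size-1 base case is level 3 (the tree spans levels 0 through 3, i.e. 4 levels counting the root), so the depth is the number of divisions: log_3(27) = 3

The recursion tree depth is log_3(27) = 3. At each level, the problem size is divided by 3, so it takes 3 divisions to reduce to a base case of size 1. The algorithm makes 3 recursive calls at each level.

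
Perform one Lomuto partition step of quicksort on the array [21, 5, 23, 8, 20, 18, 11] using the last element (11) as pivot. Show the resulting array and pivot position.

Lomuto partition with pivot = 11:

Initial array: [21, 5, 23, 8, 20, 18, 11]

arr[0]=21 > 11: no swap
arr[1]=5 <= 11: swap with position 0, array becomes [5, 21, 23, 8, 20, 18, 11]
arr[2]=23 > 11: no swap
arr[3]=8 <= 11: swap with position 1, array becomes [5, 8, 23, 21, 20, 18, 11]
arr[4]=20 > 11: no swap
arr[5]=18 > 11: no swap

Place pivot at position 2: [5, 8, 11, 21, 20, 18, 23]
Pivot position: 2

After partitioning with pivot 11, the array becomes [5, 8, 11, 21, 20, 18, 23]. The pivot is placed at index 2. All elements to the left of the pivot are <= 11, and all elements to the right are > 11.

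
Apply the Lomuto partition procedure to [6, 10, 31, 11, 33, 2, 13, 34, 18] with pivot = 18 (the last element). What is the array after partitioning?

Lomuto partition with pivot = 18:

Initial array: [6, 10, 31, 11, 33, 2, 13, 34, 18]

arr[0]=6 <= 18: swap with position 0, array becomes [6, 10, 31, 11, 33, 2, 13, 34, 18]
arr[1]=10 <= 18: swap with position 1, array becomes [6, 10, 31, 11, 33, 2, 13, 34, 18]
arr[2]=31 > 18: no swap
arr[3]=11 <= 18: swap with position 2, array becomes [6, 10, 11, 31, 33, 2, 13, 34, 18]
arr[4]=33 > 18: no swap
arr[5]=2 <= 18: swap with position 3, array becomes [6, 10, 11, 2, 33, 31, 13, 34, 18]
arr[6]=13 <= 18: swap with position 4, array becomes [6, 10, 11, 2, 13, 31, 33, 34, 18]
arr[7]=34 > 18: no swap

Place pivot at position 5: [6, 10, 11, 2, 13, 18, 33, 34, 31]
Pivot position: 5

After partitioning with pivot 18, the array becomes [6, 10, 11, 2, 13, 18, 33, 34, 31]. The pivot is placed at index 5. All elements to the left of the pivot are <= 18, and all elements to the right are > 18.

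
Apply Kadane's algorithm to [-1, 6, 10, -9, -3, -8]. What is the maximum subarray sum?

Using Kadane's algorithm on [-1, 6, 10, -9, -3, -8]:

Scanning through the array:
Position 1 (value 6): max_ending_here = 6, max_so_far = 6
Position 2 (value 10): max_ending_here = 16, max_so_far = 16
Position 3 (value -9): max_ending_here = 7, max_so_far = 16
Position 4 (value -3): max_ending_here = 4, max_so_far = 16
Position 5 (value -8): max_ending_here = -4, max_so_far = 16

Maximum subarray: [6, 10]
Maximum sum: 16

The maximum subarray is [6, 10] with sum 16. This subarray runs from index 1 to index 2.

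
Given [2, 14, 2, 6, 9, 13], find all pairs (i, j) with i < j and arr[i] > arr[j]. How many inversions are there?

Finding inversions in [2, 14, 2, 6, 9, 13]:

(1, 2): arr[1]=14 > arr[2]=2
(1, 3): arr[1]=14 > arr[3]=6
(1, 4): arr[1]=14 > arr[4]=9
(1, 5): arr[1]=14 > arr[5]=13

Total inversions: 4

The array has 4 inversion(s): (1,2), (1,3), (1,4), (1,5). Each pair (i,j) satisfies i < j and arr[i] > arr[j].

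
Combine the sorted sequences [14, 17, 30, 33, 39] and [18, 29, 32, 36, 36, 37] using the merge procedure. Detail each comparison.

Merging process:

Compare 14 vs 18: take 14 from left. Merged: [14]
Compare 17 vs 18: take 17 from left. Merged: [14, 17]
Compare 30 vs 18: take 18 from right. Merged: [14, 17, 18]
Compare 30 vs 29: take 29 from right. Merged: [14, 17, 18, 29]
Compare 30 vs 32: take 30 from left. Merged: [14, 17, 18, 29, 30]
Compare 33 vs 32: take 32 from right. Merged: [14, 17, 18, 29, 30, 32]
Compare 33 vs 36: take 33 from left. Merged: [14, 17, 18, 29, 30, 32, 33]
Compare 39 vs 36: take 36 from right. Merged: [14, 17, 18, 29, 30, 32, 33, 36]
Compare 39 vs 36: take 36 from right. Merged: [14, 17, 18, 29, 30, 32, 33, 36, 36]
Compare 39 vs 37: take 37 from right. Merged: [14, 17, 18, 29, 30, 32, 33, 36, 36, 37]
Append remaining from left: [39]. Merged: [14, 17, 18, 29, 30, 32, 33, 36, 36, 37, 39]

Final merged array: [14, 17, 18, 29, 30, 32, 33, 36, 36, 37, 39]
Total comparisons: 10

The merged array is [14, 17, 18, 29, 30, 32, 33, 36, 36, 37, 39], requiring 10 comparisons. The merge step runs in O(n) time where n is the total number of elements.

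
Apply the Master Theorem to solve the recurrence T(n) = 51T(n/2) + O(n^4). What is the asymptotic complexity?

Master Theorem for T(n) = 51T(n/2) + O(n^4):

a = 51, b = 2, c = 4
log_b(a) = log_2(51) = 5.6724

Case 1: c = 4 < log_2(51) = 5.6724
T(n) = O(n^(log_2 51))

For T(n) = 51T(n/2) + O(n^4): log_2(51) = 5.6724. This is Case 1 of the Master Theorem (c < log_b(a), work dominated by leaves), giving O(n^(log_2 51)).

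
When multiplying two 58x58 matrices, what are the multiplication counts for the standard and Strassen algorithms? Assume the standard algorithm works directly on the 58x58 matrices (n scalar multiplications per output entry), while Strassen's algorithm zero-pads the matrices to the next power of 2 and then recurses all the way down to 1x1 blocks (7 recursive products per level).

Matrix multiplication for 58x58 matrices:

Strassen's algorithm requires power-of-2 dimensions. Pad 58x58 to 64x64 (next power of 2).

Standard algorithm: 58^3 = 195112 multiplications
Strassen's algorithm: 7^(log2(64)) = 7^6 = 117649 multiplications
Savings: 195112 - 117649 = 77463 multiplications

Standard: 195112 multiplications (58^3). Strassen: 117649 multiplications (7^6, after padding to 64x64). Strassen reduces 8 recursive multiplications to 7 at each level.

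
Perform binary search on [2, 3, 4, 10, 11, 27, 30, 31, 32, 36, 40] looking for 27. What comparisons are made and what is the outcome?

Binary search for 27 in [2, 3, 4, 10, 11, 27, 30, 31, 32, 36, 40]:

lo=0, hi=10, mid=5, arr[mid]=27 -> Found target at index 5!

Binary search finds 27 at index 5 after 1 comparisons. The search repeatedly halves the search space by comparing with the middle element.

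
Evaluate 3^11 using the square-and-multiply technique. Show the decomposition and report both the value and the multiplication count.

Computing 3^11 by squaring (build up from 3^1; each line after the first costs one multiplication):

3^1 = 3
3^2 = (3^1)^2 = 3^2 = 9
3^4 = (3^2)^2 = 9^2 = 81
3^5 = 3 * 3^4 = 3 * 81 = 243
3^10 = (3^5)^2 = 243^2 = 59049
3^11 = 3 * 3^10 = 3 * 59049 = 177147

Result: 177147
Multiplications needed: 5 (5 lines after 3^1)

3^11 = 177147. Using exponentiation by squaring, this requires 5 multiplications. The key idea: if the exponent is even, square the half-power; if odd, multiply by the base once.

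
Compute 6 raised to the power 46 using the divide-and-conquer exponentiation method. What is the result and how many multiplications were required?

Computing 6^46 by squaring (build up from 6^1; each line after the first costs one multiplication):

6^1 = 6
6^2 = (6^1)^2 = 6^2 = 36
6^4 = (6^2)^2 = 36^2 = 1296
6^5 = 6 * 6^4 = 6 * 1296 = 7776
6^10 = (6^5)^2 = 7776^2 = 60466176
6^11 = 6 * 6^10 = 6 * 60466176 = 362797056
6^22 = (6^11)^2 = 362797056^2 = 131621703842267136
6^23 = 6 * 6^22 = 6 * 131621703842267136 = 789730223053602816
6^46 = (6^23)^2 = 789730223053602816^2 = 623673825204293256669089197883129856

Result: 623673825204293256669089197883129856
Multiplications needed: 8 (8 lines after 6^1)

6^46 = 623673825204293256669089197883129856. Using exponentiation by squaring, this requires 8 multiplications. The key idea: if the exponent is even, square the half-power; if odd, multiply by the base once.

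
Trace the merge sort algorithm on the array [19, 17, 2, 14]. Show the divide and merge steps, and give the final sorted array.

Merge sort trace:

Split: [19, 17, 2, 14] -> [19, 17] and [2, 14]
  Split: [19, 17] -> [19] and [17]
  Merge: [19] + [17] -> [17, 19]
  Split: [2, 14] -> [2] and [14]
  Merge: [2] + [14] -> [2, 14]
Merge: [17, 19] + [2, 14] -> [2, 14, 17, 19]

Final sorted array: [2, 14, 17, 19]

The merge sort proceeds by recursively splitting the array and merging sorted halves.
After all merges, the sorted array is [2, 14, 17, 19].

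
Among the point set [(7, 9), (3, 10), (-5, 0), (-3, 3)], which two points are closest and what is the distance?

Computing all pairwise distances among 4 points:

d((7, 9), (3, 10)) = 4.1231
d((7, 9), (-5, 0)) = 15.0
d((7, 9), (-3, 3)) = 11.6619
d((3, 10), (-5, 0)) = 12.8062
d((3, 10), (-3, 3)) = 9.2195
d((-5, 0), (-3, 3)) = 3.6056 <-- minimum

Closest pair: (-5, 0) and (-3, 3) with distance 3.6056

The closest pair is (-5, 0) and (-3, 3) with Euclidean distance 3.6056. For 4 points, brute-force pairwise comparison is shown above. For large n, the divide-and-conquer algorithm (sort by x, recurse on halves, check the dividing strip) achieves O(n log n).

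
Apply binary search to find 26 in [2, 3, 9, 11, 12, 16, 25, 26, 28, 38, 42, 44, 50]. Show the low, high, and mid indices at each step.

Binary search for 26 in [2, 3, 9, 11, 12, 16, 25, 26, 28, 38, 42, 44, 50]:

lo=0, hi=12, mid=6, arr[mid]=25 -> 25 < 26, search right half
lo=7, hi=12, mid=9, arr[mid]=38 -> 38 > 26, search left half
lo=7, hi=8, mid=7, arr[mid]=26 -> Found target at index 7!

Binary search finds 26 at index 7 after 3 comparisons. The search repeatedly halves the search space by comparing with the middle element.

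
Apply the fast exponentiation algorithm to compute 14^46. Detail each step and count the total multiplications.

Computing 14^46 by squaring (build up from 14^1; each line after the first costs one multiplication):

14^1 = 14
14^2 = (14^1)^2 = 14^2 = 196
14^4 = (14^2)^2 = 196^2 = 38416
14^5 = 14 * 14^4 = 14 * 38416 = 537824
14^10 = (14^5)^2 = 537824^2 = 289254654976
14^11 = 14 * 14^10 = 14 * 289254654976 = 4049565169664
14^22 = (14^11)^2 = 4049565169664^2 = 16398978063355821105872896
14^23 = 14 * 14^22 = 14 * 16398978063355821105872896 = 229585692886981495482220544
14^46 = (14^23)^2 = 229585692886981495482220544^2 = 52709590378395385649697127909589319306203213055655936

Result: 52709590378395385649697127909589319306203213055655936
Multiplications needed: 8 (8 lines after 14^1)

14^46 = 52709590378395385649697127909589319306203213055655936. Using exponentiation by squaring, this requires 8 multiplications. The key idea: if the exponent is even, square the half-power; if odd, multiply by the base once.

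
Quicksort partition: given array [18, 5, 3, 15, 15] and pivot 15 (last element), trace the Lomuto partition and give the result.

Lomuto partition with pivot = 15:

Initial array: [18, 5, 3, 15, 15]

arr[0]=18 > 15: no swap
arr[1]=5 <= 15: swap with position 0, array becomes [5, 18, 3, 15, 15]
arr[2]=3 <= 15: swap with position 1, array becomes [5, 3, 18, 15, 15]
arr[3]=15 <= 15: swap with position 2, array becomes [5, 3, 15, 18, 15]

Place pivot at position 3: [5, 3, 15, 15, 18]
Pivot position: 3

After partitioning with pivot 15, the array becomes [5, 3, 15, 15, 18]. The pivot is placed at index 3. All elements to the left of the pivot are <= 15, and all elements to the right are > 15.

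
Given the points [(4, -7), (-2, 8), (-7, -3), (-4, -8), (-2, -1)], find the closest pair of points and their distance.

Computing all pairwise distances among 5 points:

d((4, -7), (-2, 8)) = 16.1555
d((4, -7), (-7, -3)) = 11.7047
d((4, -7), (-4, -8)) = 8.0623
d((4, -7), (-2, -1)) = 8.4853
d((-2, 8), (-7, -3)) = 12.083
d((-2, 8), (-4, -8)) = 16.1245
d((-2, 8), (-2, -1)) = 9.0
d((-7, -3), (-4, -8)) = 5.831
d((-7, -3), (-2, -1)) = 5.3852 <-- minimum
d((-4, -8), (-2, -1)) = 7.2801

Closest pair: (-7, -3) and (-2, -1) with distance 5.3852

The closest pair is (-7, -3) and (-2, -1) with Euclidean distance 5.3852. For 5 points, brute-force pairwise comparison is shown above. For large n, the divide-and-conquer algorithm (sort by x, recurse on halves, check the dividing strip) achieves O(n log n).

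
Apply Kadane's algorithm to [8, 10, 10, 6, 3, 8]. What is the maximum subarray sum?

Using Kadane's algorithm on [8, 10, 10, 6, 3, 8]:

Scanning through the array:
Position 1 (value 10): max_ending_here = 18, max_so_far = 18
Position 2 (value 10): max_ending_here = 28, max_so_far = 28
Position 3 (value 6): max_ending_here = 34, max_so_far = 34
Position 4 (value 3): max_ending_here = 37, max_so_far = 37
Position 5 (value 8): max_ending_here = 45, max_so_far = 45

Maximum subarray: [8, 10, 10, 6, 3, 8]
Maximum sum: 45

The maximum subarray is [8, 10, 10, 6, 3, 8] with sum 45. This subarray runs from index 0 to index 5.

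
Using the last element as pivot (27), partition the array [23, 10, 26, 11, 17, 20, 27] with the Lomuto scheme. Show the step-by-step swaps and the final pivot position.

Lomuto partition with pivot = 27:

Initial array: [23, 10, 26, 11, 17, 20, 27]

arr[0]=23 <= 27: swap with position 0, array becomes [23, 10, 26, 11, 17, 20, 27]
arr[1]=10 <= 27: swap with position 1, array becomes [23, 10, 26, 11, 17, 20, 27]
arr[2]=26 <= 27: swap with position 2, array becomes [23, 10, 26, 11, 17, 20, 27]
arr[3]=11 <= 27: swap with position 3, array becomes [23, 10, 26, 11, 17, 20, 27]
arr[4]=17 <= 27: swap with position 4, array becomes [23, 10, 26, 11, 17, 20, 27]
arr[5]=20 <= 27: swap with position 5, array becomes [23, 10, 26, 11, 17, 20, 27]

Place pivot at position 6: [23, 10, 26, 11, 17, 20, 27]
Pivot position: 6

After partitioning with pivot 27, the array becomes [23, 10, 26, 11, 17, 20, 27]. The pivot is placed at index 6. All elements to the left of the pivot are <= 27, and all elements to the right are > 27.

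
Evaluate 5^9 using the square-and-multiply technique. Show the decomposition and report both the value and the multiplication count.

Computing 5^9 by squaring (build up from 5^1; each line after the first costs one multiplication):

5^1 = 5
5^2 = (5^1)^2 = 5^2 = 25
5^4 = (5^2)^2 = 25^2 = 625
5^8 = (5^4)^2 = 625^2 = 390625
5^9 = 5 * 5^8 = 5 * 390625 = 1953125

Result: 1953125
Multiplications needed: 4 (4 lines after 5^1)

5^9 = 1953125. Using exponentiation by squaring, this requires 4 multiplications. The key idea: if the exponent is even, square the half-power; if odd, multiply by the base once.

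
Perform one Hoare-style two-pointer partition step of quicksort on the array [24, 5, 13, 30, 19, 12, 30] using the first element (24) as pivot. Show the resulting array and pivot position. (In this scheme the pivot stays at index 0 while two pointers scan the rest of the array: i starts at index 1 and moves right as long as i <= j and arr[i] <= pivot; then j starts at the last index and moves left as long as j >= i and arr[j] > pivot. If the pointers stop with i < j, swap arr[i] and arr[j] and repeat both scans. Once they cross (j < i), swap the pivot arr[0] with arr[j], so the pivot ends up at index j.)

Hoare-style two-pointer partition with pivot = 24:

Initial array: [24, 5, 13, 30, 19, 12, 30]

Pointers start at i = 1, j = 6.
i stops at index 3 (arr[3]=30 > 24), j stops at index 5 (arr[5]=12 <= 24): swap arr[3] and arr[5], array becomes [24, 5, 13, 12, 19, 30, 30]
i ends at 5, j ends at 4: the pointers have crossed (j < i), so scanning stops.

Swap pivot arr[0] with arr[4] to place pivot at position 4: [19, 5, 13, 12, 24, 30, 30]
Pivot position: 4

After partitioning with pivot 24, the array becomes [19, 5, 13, 12, 24, 30, 30]. The pivot is placed at index 4. All elements to the left of the pivot are <= 24, and all elements to the right are > 24.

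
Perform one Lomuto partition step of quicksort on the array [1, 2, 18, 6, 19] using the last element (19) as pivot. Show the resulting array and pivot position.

Lomuto partition with pivot = 19:

Initial array: [1, 2, 18, 6, 19]

arr[0]=1 <= 19: swap with position 0, array becomes [1, 2, 18, 6, 19]
arr[1]=2 <= 19: swap with position 1, array becomes [1, 2, 18, 6, 19]
arr[2]=18 <= 19: swap with position 2, array becomes [1, 2, 18, 6, 19]
arr[3]=6 <= 19: swap with position 3, array becomes [1, 2, 18, 6, 19]

Place pivot at position 4: [1, 2, 18, 6, 19]
Pivot position: 4

After partitioning with pivot 19, the array becomes [1, 2, 18, 6, 19]. The pivot is placed at index 4. All elements to the left of the pivot are <= 19, and all elements to the right are > 19.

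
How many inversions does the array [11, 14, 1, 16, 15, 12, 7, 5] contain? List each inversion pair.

Finding inversions in [11, 14, 1, 16, 15, 12, 7, 5]:

(0, 2): arr[0]=11 > arr[2]=1
(0, 6): arr[0]=11 > arr[6]=7
(0, 7): arr[0]=11 > arr[7]=5
(1, 2): arr[1]=14 > arr[2]=1
(1, 5): arr[1]=14 > arr[5]=12
(1, 6): arr[1]=14 > arr[6]=7
(1, 7): arr[1]=14 > arr[7]=5
(3, 4): arr[3]=16 > arr[4]=15
(3, 5): arr[3]=16 > arr[5]=12
(3, 6): arr[3]=16 > arr[6]=7
(3, 7): arr[3]=16 > arr[7]=5
(4, 5): arr[4]=15 > arr[5]=12
(4, 6): arr[4]=15 > arr[6]=7
(4, 7): arr[4]=15 > arr[7]=5
(5, 6): arr[5]=12 > arr[6]=7
(5, 7): arr[5]=12 > arr[7]=5
(6, 7): arr[6]=7 > arr[7]=5

Total inversions: 17

The array has 17 inversion(s): (0,2), (0,6), (0,7), (1,2), (1,5), (1,6), (1,7), (3,4), (3,5), (3,6), (3,7), (4,5), (4,6), (4,7), (5,6), (5,7), (6,7). Each pair (i,j) satisfies i < j and arr[i] > arr[j].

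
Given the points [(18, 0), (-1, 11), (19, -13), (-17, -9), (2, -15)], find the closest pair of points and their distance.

Computing all pairwise distances among 5 points:

d((18, 0), (-1, 11)) = 21.9545
d((18, 0), (19, -13)) = 13.0384 <-- minimum
d((18, 0), (-17, -9)) = 36.1386
d((18, 0), (2, -15)) = 21.9317
d((-1, 11), (19, -13)) = 31.241
d((-1, 11), (-17, -9)) = 25.6125
d((-1, 11), (2, -15)) = 26.1725
d((19, -13), (-17, -9)) = 36.2215
d((19, -13), (2, -15)) = 17.1172
d((-17, -9), (2, -15)) = 19.9249

Closest pair: (18, 0) and (19, -13) with distance 13.0384

The closest pair is (18, 0) and (19, -13) with Euclidean distance 13.0384. For 5 points, brute-force pairwise comparison is shown above. For large n, the divide-and-conquer algorithm (sort by x, recurse on halves, check the dividing strip) achieves O(n log n).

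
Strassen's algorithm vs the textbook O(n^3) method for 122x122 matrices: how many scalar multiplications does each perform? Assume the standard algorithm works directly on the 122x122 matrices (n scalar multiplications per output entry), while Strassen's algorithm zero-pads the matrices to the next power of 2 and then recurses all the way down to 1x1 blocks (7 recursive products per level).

Matrix multiplication for 122x122 matrices:

Strassen's algorithm requires power-of-2 dimensions. Pad 122x122 to 128x128 (next power of 2).

Standard algorithm: 122^3 = 1815848 multiplications
Strassen's algorithm: 7^(log2(128)) = 7^7 = 823543 multiplications
Savings: 1815848 - 823543 = 992305 multiplications

Standard: 1815848 multiplications (122^3). Strassen: 823543 multiplications (7^7, after padding to 128x128). Strassen reduces 8 recursive multiplications to 7 at each level.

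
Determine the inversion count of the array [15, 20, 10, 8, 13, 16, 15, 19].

Finding inversions in [15, 20, 10, 8, 13, 16, 15, 19]:

(0, 2): arr[0]=15 > arr[2]=10
(0, 3): arr[0]=15 > arr[3]=8
(0, 4): arr[0]=15 > arr[4]=13
(1, 2): arr[1]=20 > arr[2]=10
(1, 3): arr[1]=20 > arr[3]=8
(1, 4): arr[1]=20 > arr[4]=13
(1, 5): arr[1]=20 > arr[5]=16
(1, 6): arr[1]=20 > arr[6]=15
(1, 7): arr[1]=20 > arr[7]=19
(2, 3): arr[2]=10 > arr[3]=8
(5, 6): arr[5]=16 > arr[6]=15

Total inversions: 11

The array has 11 inversion(s): (0,2), (0,3), (0,4), (1,2), (1,3), (1,4), (1,5), (1,6), (1,7), (2,3), (5,6). Each pair (i,j) satisfies i < j and arr[i] > arr[j].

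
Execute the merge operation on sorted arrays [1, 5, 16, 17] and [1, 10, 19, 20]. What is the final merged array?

Merging process:

Compare 1 vs 1: take 1 from left. Merged: [1]
Compare 5 vs 1: take 1 from right. Merged: [1, 1]
Compare 5 vs 10: take 5 from left. Merged: [1, 1, 5]
Compare 16 vs 10: take 10 from right. Merged: [1, 1, 5, 10]
Compare 16 vs 19: take 16 from left. Merged: [1, 1, 5, 10, 16]
Compare 17 vs 19: take 17 from left. Merged: [1, 1, 5, 10, 16, 17]
Append remaining from right: [19, 20]. Merged: [1, 1, 5, 10, 16, 17, 19, 20]

Final merged array: [1, 1, 5, 10, 16, 17, 19, 20]
Total comparisons: 6

The merged array is [1, 1, 5, 10, 16, 17, 19, 20], requiring 6 comparisons. The merge step runs in O(n) time where n is the total number of elements.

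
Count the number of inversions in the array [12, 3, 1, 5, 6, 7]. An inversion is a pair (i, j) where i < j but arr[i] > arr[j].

Finding inversions in [12, 3, 1, 5, 6, 7]:

(0, 1): arr[0]=12 > arr[1]=3
(0, 2): arr[0]=12 > arr[2]=1
(0, 3): arr[0]=12 > arr[3]=5
(0, 4): arr[0]=12 > arr[4]=6
(0, 5): arr[0]=12 > arr[5]=7
(1, 2): arr[1]=3 > arr[2]=1

Total inversions: 6

The array has 6 inversion(s): (0,1), (0,2), (0,3), (0,4), (0,5), (1,2). Each pair (i,j) satisfies i < j and arr[i] > arr[j].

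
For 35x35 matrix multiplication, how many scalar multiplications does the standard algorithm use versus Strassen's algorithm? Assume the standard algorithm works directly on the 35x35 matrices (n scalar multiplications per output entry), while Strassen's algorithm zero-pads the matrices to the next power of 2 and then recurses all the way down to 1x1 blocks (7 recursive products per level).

Matrix multiplication for 35x35 matrices:

Strassen's algorithm requires power-of-2 dimensions. Pad 35x35 to 64x64 (next power of 2).

Standard algorithm: 35^3 = 42875 multiplications
Strassen's algorithm: 7^(log2(64)) = 7^6 = 117649 multiplications
Difference: 42875 - 117649 = -74774 (Strassen uses MORE here due to padding overhead — for small or just-over-power-of-2 n, padding can outweigh the per-level savings)

Standard: 42875 multiplications (35^3). Strassen: 117649 multiplications (7^6, after padding to 64x64). Strassen reduces 8 recursive multiplications to 7 at each level.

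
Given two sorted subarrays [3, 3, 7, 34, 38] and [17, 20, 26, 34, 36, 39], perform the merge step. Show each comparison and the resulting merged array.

Merging process:

Compare 3 vs 17: take 3 from left. Merged: [3]
Compare 3 vs 17: take 3 from left. Merged: [3, 3]
Compare 7 vs 17: take 7 from left. Merged: [3, 3, 7]
Compare 34 vs 17: take 17 from right. Merged: [3, 3, 7, 17]
Compare 34 vs 20: take 20 from right. Merged: [3, 3, 7, 17, 20]
Compare 34 vs 26: take 26 from right. Merged: [3, 3, 7, 17, 20, 26]
Compare 34 vs 34: take 34 from left. Merged: [3, 3, 7, 17, 20, 26, 34]
Compare 38 vs 34: take 34 from right. Merged: [3, 3, 7, 17, 20, 26, 34, 34]
Compare 38 vs 36: take 36 from right. Merged: [3, 3, 7, 17, 20, 26, 34, 34, 36]
Compare 38 vs 39: take 38 from left. Merged: [3, 3, 7, 17, 20, 26, 34, 34, 36, 38]
Append remaining from right: [39]. Merged: [3, 3, 7, 17, 20, 26, 34, 34, 36, 38, 39]

Final merged array: [3, 3, 7, 17, 20, 26, 34, 34, 36, 38, 39]
Total comparisons: 10

The merged array is [3, 3, 7, 17, 20, 26, 34, 34, 36, 38, 39], requiring 10 comparisons. The merge step runs in O(n) time where n is the total number of elements.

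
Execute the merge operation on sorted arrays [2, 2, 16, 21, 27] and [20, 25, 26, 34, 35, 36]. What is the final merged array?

Merging process:

Compare 2 vs 20: take 2 from left. Merged: [2]
Compare 2 vs 20: take 2 from left. Merged: [2, 2]
Compare 16 vs 20: take 16 from left. Merged: [2, 2, 16]
Compare 21 vs 20: take 20 from right. Merged: [2, 2, 16, 20]
Compare 21 vs 25: take 21 from left. Merged: [2, 2, 16, 20, 21]
Compare 27 vs 25: take 25 from right. Merged: [2, 2, 16, 20, 21, 25]
Compare 27 vs 26: take 26 from right. Merged: [2, 2, 16, 20, 21, 25, 26]
Compare 27 vs 34: take 27 from left. Merged: [2, 2, 16, 20, 21, 25, 26, 27]
Append remaining from right: [34, 35, 36]. Merged: [2, 2, 16, 20, 21, 25, 26, 27, 34, 35, 36]

Final merged array: [2, 2, 16, 20, 21, 25, 26, 27, 34, 35, 36]
Total comparisons: 8

The merged array is [2, 2, 16, 20, 21, 25, 26, 27, 34, 35, 36], requiring 8 comparisons. The merge step runs in O(n) time where n is the total number of elements.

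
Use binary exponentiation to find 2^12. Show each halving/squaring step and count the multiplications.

Computing 2^12 by squaring (build up from 2^1; each line after the first costs one multiplication):

2^1 = 2
2^2 = (2^1)^2 = 2^2 = 4
2^3 = 2 * 2^2 = 2 * 4 = 8
2^6 = (2^3)^2 = 8^2 = 64
2^12 = (2^6)^2 = 64^2 = 4096

Result: 4096
Multiplications needed: 4 (4 lines after 2^1)

2^12 = 4096. Using exponentiation by squaring, this requires 4 multiplications. The key idea: if the exponent is even, square the half-power; if odd, multiply by the base once.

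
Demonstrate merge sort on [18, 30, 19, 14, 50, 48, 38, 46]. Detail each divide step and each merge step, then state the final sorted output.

Merge sort trace:

Split: [18, 30, 19, 14, 50, 48, 38, 46] -> [18, 30, 19, 14] and [50, 48, 38, 46]
  Split: [18, 30, 19, 14] -> [18, 30] and [19, 14]
    Split: [18, 30] -> [18] and [30]
    Merge: [18] + [30] -> [18, 30]
    Split: [19, 14] -> [19] and [14]
    Merge: [19] + [14] -> [14, 19]
  Merge: [18, 30] + [14, 19] -> [14, 18, 19, 30]
  Split: [50, 48, 38, 46] -> [50, 48] and [38, 46]
    Split: [50, 48] -> [50] and [48]
    Merge: [50] + [48] -> [48, 50]
    Split: [38, 46] -> [38] and [46]
    Merge: [38] + [46] -> [38, 46]
  Merge: [48, 50] + [38, 46] -> [38, 46, 48, 50]
Merge: [14, 18, 19, 30] + [38, 46, 48, 50] -> [14, 18, 19, 30, 38, 46, 48, 50]

Final sorted array: [14, 18, 19, 30, 38, 46, 48, 50]

The merge sort proceeds by recursively splitting the array and merging sorted halves.
After all merges, the sorted array is [14, 18, 19, 30, 38, 46, 48, 50].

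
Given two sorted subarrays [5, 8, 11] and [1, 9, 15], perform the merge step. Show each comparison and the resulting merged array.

Merging process:

Compare 5 vs 1: take 1 from right. Merged: [1]
Compare 5 vs 9: take 5 from left. Merged: [1, 5]
Compare 8 vs 9: take 8 from left. Merged: [1, 5, 8]
Compare 11 vs 9: take 9 from right. Merged: [1, 5, 8, 9]
Compare 11 vs 15: take 11 from left. Merged: [1, 5, 8, 9, 11]
Append remaining from right: [15]. Merged: [1, 5, 8, 9, 11, 15]

Final merged array: [1, 5, 8, 9, 11, 15]
Total comparisons: 5

The merged array is [1, 5, 8, 9, 11, 15], requiring 5 comparisons. The merge step runs in O(n) time where n is the total number of elements.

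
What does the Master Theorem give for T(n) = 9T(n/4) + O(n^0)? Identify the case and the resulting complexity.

Master Theorem for T(n) = 9T(n/4) + O(n^0):

a = 9, b = 4, c = 0
log_b(a) = log_4(9) = 1.5850

Case 1: c = 0 < log_4(9) = 1.5850
T(n) = O(n^(log_4 9))

For T(n) = 9T(n/4) + O(n^0): log_4(9) = 1.5850. This is Case 1 of the Master Theorem (c < log_b(a), work dominated by leaves), giving O(n^(log_4 9)).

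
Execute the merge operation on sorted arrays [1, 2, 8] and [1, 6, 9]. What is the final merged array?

Merging process:

Compare 1 vs 1: take 1 from left. Merged: [1]
Compare 2 vs 1: take 1 from right. Merged: [1, 1]
Compare 2 vs 6: take 2 from left. Merged: [1, 1, 2]
Compare 8 vs 6: take 6 from right. Merged: [1, 1, 2, 6]
Compare 8 vs 9: take 8 from left. Merged: [1, 1, 2, 6, 8]
Append remaining from right: [9]. Merged: [1, 1, 2, 6, 8, 9]

Final merged array: [1, 1, 2, 6, 8, 9]
Total comparisons: 5

The merged array is [1, 1, 2, 6, 8, 9], requiring 5 comparisons. The merge step runs in O(n) time where n is the total number of elements.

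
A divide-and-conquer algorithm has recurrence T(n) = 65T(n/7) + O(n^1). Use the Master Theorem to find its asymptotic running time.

Master Theorem for T(n) = 65T(n/7) + O(n^1):

a = 65, b = 7, c = 1
log_b(a) = log_7(65) = 2.1452

Case 1: c = 1 < log_7(65) = 2.1452
T(n) = O(n^(log_7 65))

For T(n) = 65T(n/7) + O(n^1): log_7(65) = 2.1452. This is Case 1 of the Master Theorem (c < log_b(a), work dominated by leaves), giving O(n^(log_7 65)).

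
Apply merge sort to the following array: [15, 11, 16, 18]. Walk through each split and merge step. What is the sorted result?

Merge sort trace:

Split: [15, 11, 16, 18] -> [15, 11] and [16, 18]
  Split: [15, 11] -> [15] and [11]
  Merge: [15] + [11] -> [11, 15]
  Split: [16, 18] -> [16] and [18]
  Merge: [16] + [18] -> [16, 18]
Merge: [11, 15] + [16, 18] -> [11, 15, 16, 18]

Final sorted array: [11, 15, 16, 18]

The merge sort proceeds by recursively splitting the array and merging sorted halves.
After all merges, the sorted array is [11, 15, 16, 18].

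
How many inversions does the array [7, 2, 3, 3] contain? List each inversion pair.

Finding inversions in [7, 2, 3, 3]:

(0, 1): arr[0]=7 > arr[1]=2
(0, 2): arr[0]=7 > arr[2]=3
(0, 3): arr[0]=7 > arr[3]=3

Total inversions: 3

The array has 3 inversion(s): (0,1), (0,2), (0,3). Each pair (i,j) satisfies i < j and arr[i] > arr[j].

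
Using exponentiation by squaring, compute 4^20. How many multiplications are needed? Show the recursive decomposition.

Computing 4^20 by squaring (build up from 4^1; each line after the first costs one multiplication):

4^1 = 4
4^2 = (4^1)^2 = 4^2 = 16
4^4 = (4^2)^2 = 16^2 = 256
4^5 = 4 * 4^4 = 4 * 256 = 1024
4^10 = (4^5)^2 = 1024^2 = 1048576
4^20 = (4^10)^2 = 1048576^2 = 1099511627776

Result: 1099511627776
Multiplications needed: 5 (5 lines after 4^1)

4^20 = 1099511627776. Using exponentiation by squaring, this requires 5 multiplications. The key idea: if the exponent is even, square the half-power; if odd, multiply by the base once.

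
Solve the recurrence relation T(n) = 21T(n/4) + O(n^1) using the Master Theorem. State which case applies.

Master Theorem for T(n) = 21T(n/4) + O(n^1):

a = 21, b = 4, c = 1
log_b(a) = log_4(21) = 2.1962

Case 1: c = 1 < log_4(21) = 2.1962
T(n) = O(n^(log_4 21))

For T(n) = 21T(n/4) + O(n^1): log_4(21) = 2.1962. This is Case 1 of the Master Theorem (c < log_b(a), work dominated by leaves), giving O(n^(log_4 21)).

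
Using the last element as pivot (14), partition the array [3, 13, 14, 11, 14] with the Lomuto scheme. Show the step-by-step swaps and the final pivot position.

Lomuto partition with pivot = 14:

Initial array: [3, 13, 14, 11, 14]

arr[0]=3 <= 14: swap with position 0, array becomes [3, 13, 14, 11, 14]
arr[1]=13 <= 14: swap with position 1, array becomes [3, 13, 14, 11, 14]
arr[2]=14 <= 14: swap with position 2, array becomes [3, 13, 14, 11, 14]
arr[3]=11 <= 14: swap with position 3, array becomes [3, 13, 14, 11, 14]

Place pivot at position 4: [3, 13, 14, 11, 14]
Pivot position: 4

After partitioning with pivot 14, the array becomes [3, 13, 14, 11, 14]. The pivot is placed at index 4. All elements to the left of the pivot are <= 14, and all elements to the right are > 14.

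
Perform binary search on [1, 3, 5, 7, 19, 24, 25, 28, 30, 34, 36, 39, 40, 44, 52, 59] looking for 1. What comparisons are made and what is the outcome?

Binary search for 1 in [1, 3, 5, 7, 19, 24, 25, 28, 30, 34, 36, 39, 40, 44, 52, 59]:

lo=0, hi=15, mid=7, arr[mid]=28 -> 28 > 1, search left half
lo=0, hi=6, mid=3, arr[mid]=7 -> 7 > 1, search left half
lo=0, hi=2, mid=1, arr[mid]=3 -> 3 > 1, search left half
lo=0, hi=0, mid=0, arr[mid]=1 -> Found target at index 0!

Binary search finds 1 at index 0 after 4 comparisons. The search repeatedly halves the search space by comparing with the middle element.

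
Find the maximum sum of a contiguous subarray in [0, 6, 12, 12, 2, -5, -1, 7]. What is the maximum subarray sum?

Using Kadane's algorithm on [0, 6, 12, 12, 2, -5, -1, 7]:

Scanning through the array:
Position 1 (value 6): max_ending_here = 6, max_so_far = 6
Position 2 (value 12): max_ending_here = 18, max_so_far = 18
Position 3 (value 12): max_ending_here = 30, max_so_far = 30
Position 4 (value 2): max_ending_here = 32, max_so_far = 32
Position 5 (value -5): max_ending_here = 27, max_so_far = 32
Position 6 (value -1): max_ending_here = 26, max_so_far = 32
Position 7 (value 7): max_ending_here = 33, max_so_far = 33

Maximum subarray: [0, 6, 12, 12, 2, -5, -1, 7]
Maximum sum: 33

The maximum subarray is [0, 6, 12, 12, 2, -5, -1, 7] with sum 33. This subarray runs from index 0 to index 7.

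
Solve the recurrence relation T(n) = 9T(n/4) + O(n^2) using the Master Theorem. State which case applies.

Master Theorem for T(n) = 9T(n/4) + O(n^2):

a = 9, b = 4, c = 2
log_b(a) = log_4(9) = 1.5850

Case 3: c = 2 > log_4(9) = 1.5850
T(n) = O(n^2) = O(n^2)

For T(n) = 9T(n/4) + O(n^2): log_4(9) = 1.5850. This is Case 3 of the Master Theorem (c > log_b(a), work dominated by root), giving O(n^2).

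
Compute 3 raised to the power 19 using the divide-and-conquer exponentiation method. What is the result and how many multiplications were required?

Computing 3^19 by squaring (build up from 3^1; each line after the first costs one multiplication):

3^1 = 3
3^2 = (3^1)^2 = 3^2 = 9
3^4 = (3^2)^2 = 9^2 = 81
3^8 = (3^4)^2 = 81^2 = 6561
3^9 = 3 * 3^8 = 3 * 6561 = 19683
3^18 = (3^9)^2 = 19683^2 = 387420489
3^19 = 3 * 3^18 = 3 * 387420489 = 1162261467

Result: 1162261467
Multiplications needed: 6 (6 lines after 3^1)

3^19 = 1162261467. Using exponentiation by squaring, this requires 6 multiplications. The key idea: if the exponent is even, square the half-power; if odd, multiply by the base once.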